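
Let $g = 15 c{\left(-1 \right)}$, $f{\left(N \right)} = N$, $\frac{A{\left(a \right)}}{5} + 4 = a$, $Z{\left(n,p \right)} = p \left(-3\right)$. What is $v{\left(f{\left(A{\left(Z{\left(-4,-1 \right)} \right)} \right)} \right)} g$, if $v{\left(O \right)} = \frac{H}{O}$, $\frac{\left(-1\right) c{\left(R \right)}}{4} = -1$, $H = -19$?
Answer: $228$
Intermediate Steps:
$c{\left(R \right)} = 4$ ($c{\left(R \right)} = \left(-4\right) \left(-1\right) = 4$)
$Z{\left(n,p \right)} = - 3 p$
$A{\left(a \right)} = -20 + 5 a$
$v{\left(O \right)} = - \frac{19}{O}$
$g = 60$ ($g = 15 \cdot 4 = 60$)
$v{\left(f{\left(A{\left(Z{\left(-4,-1 \right)} \right)} \right)} \right)} g = - \frac{19}{-20 + 5 \left(\left(-3\right) \left(-1\right)\right)} 60 = - \frac{19}{-20 + 5 \cdot 3} \cdot 60 = - \frac{19}{-20 + 15} \cdot 60 = - \frac{19}{-5} \cdot 60 = \left(-19\right) \left(- \frac{1}{5}\right) 60 = \frac{19}{5} \cdot 60 = 228$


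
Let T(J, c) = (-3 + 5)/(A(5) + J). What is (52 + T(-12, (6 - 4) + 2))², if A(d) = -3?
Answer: 605284/225 ≈ 2690.2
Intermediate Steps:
T(J, c) = 2/(-3 + J) (T(J, c) = (-3 + 5)/(-3 + J) = 2/(-3 + J))
(52 + T(-12, (6 - 4) + 2))² = (52 + 2/(-3 - 12))² = (52 + 2/(-15))² = (52 + 2*(-1/15))² = (52 - 2/15)² = (778/15)² = 605284/225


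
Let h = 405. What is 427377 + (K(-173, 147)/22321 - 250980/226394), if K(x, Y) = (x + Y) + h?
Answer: 1079837987717722/2526670237 ≈ 4.2738e+5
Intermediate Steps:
K(x, Y) = 405 + Y + x (K(x, Y) = (x + Y) + 405 = (Y + x) + 405 = 405 + Y + x)
427377 + (K(-173, 147)/22321 - 250980/226394) = 427377 + ((405 + 147 - 173)/22321 - 250980/226394) = 427377 + (379*(1/22321) - 250980*1/226394) = 427377 + (379/22321 - 125490/113197) = 427377 - 2758160627/2526670237 = 1079837987717722/2526670237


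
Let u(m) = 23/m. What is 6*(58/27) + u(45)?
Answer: 67/5 ≈ 13.400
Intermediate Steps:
6*(58/27) + u(45) = 6*(58/27) + 23/45 = 116/9 + 23/45 = 67/5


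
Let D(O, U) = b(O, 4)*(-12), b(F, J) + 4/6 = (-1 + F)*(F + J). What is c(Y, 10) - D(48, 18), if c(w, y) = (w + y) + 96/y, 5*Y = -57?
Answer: 146641/5 ≈ 29328.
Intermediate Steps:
Y = -57/5 (Y = (⅕)*(-57) = -57/5 ≈ -11.400)
b(F, J) = -⅔ + (-1 + F)*(F + J)
D(O, U) = 56 - 36*O - 12*O² (D(O, U) = (-⅔ + O² - O - 1*4 + O*4)*(-12) = (-⅔ + O² - O - 4 + 4*O)*(-12) = (-14/3 + O² + 3*O)*(-12) = 56 - 36*O - 12*O²)
c(w, y) = w + y + 96/y
c(Y, 10) - D(48, 18) = (-57/5 + 10 + 96/10) - (56 - 36*48 - 12*48²) = (-57/5 + 10 + 96*(⅒)) - (56 - 1728 - 12*2304) = (-57/5 + 10 + 48/5) - (56 - 1728 - 27648) = 41/5 - 1*(-29320) = 41/5 + 29320 = 146641/5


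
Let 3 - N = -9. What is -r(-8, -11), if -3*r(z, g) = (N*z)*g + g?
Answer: 1045/3 ≈ 348.33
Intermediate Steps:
N = 12 (N = 3 - 1*(-9) = 3 + 9 = 12)
r(z, g) = -g/3 - 4*g*z (r(z, g) = -((12*z)*g + g)/3 = -(12*g*z + g)/3 = -(g + 12*g*z)/3 = -g/3 - 4*g*z)
-r(-8, -11) = -(-1)*(-11)*(1 + 12*(-8))/3 = -(-1)*(-11)*(1 - 96)/3 = -(-1)*(-11)*(-95)/3 = -1*(-1045/3) = 1045/3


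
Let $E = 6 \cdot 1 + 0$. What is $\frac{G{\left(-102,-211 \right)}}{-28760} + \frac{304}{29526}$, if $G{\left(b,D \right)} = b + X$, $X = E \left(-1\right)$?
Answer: $\frac{78499}{5586630} \approx 0.014051$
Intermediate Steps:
$E = 6$ ($E = 6 + 0 = 6$)
$X = -6$ ($X = 6 \left(-1\right) = -6$)
$G{\left(b,D \right)} = -6 + b$ ($G{\left(b,D \right)} = b - 6 = -6 + b$)
$\frac{G{\left(-102,-211 \right)}}{-28760} + \frac{304}{29526} = \frac{-6 - 102}{-28760} + \frac{304}{29526} = \left(-108\right) \left(- \frac{1}{28760}\right) + 304 \cdot \frac{1}{29526} = \frac{27}{7190} + \frac{8}{777} = \frac{78499}{5586630}$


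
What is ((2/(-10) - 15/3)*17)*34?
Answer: -15028/5 ≈ -3005.6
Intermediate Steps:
((2/(-10) - 15/3)*17)*34 = ((2*(-1/10) - 15*1/3)*17)*34 = ((-1/5 - 5)*17)*34 = -26/5*17*34 = -442/5*34 = -15028/5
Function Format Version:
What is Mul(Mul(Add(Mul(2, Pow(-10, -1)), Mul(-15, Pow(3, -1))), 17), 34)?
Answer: Rational(-15028, 5) ≈ -3005.6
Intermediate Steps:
Mul(Mul(Add(Mul(2, Pow(-10, -1)), Mul(-15, Pow(3, -1))), 17), 34) = Mul(Mul(Add(Mul(2, Rational(-1, 10)), Mul(-15, Rational(1, 3))), 17), 34) = Mul(Mul(Add(Rational(-1, 5), -5), 17), 34) = Mul(Mul(Rational(-26, 5), 17), 34) = Mul(Rational(-442, 5), 34) = Rational(-15028, 5)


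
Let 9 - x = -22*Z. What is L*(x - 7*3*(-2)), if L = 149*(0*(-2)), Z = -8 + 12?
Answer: 0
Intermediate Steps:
Z = 4
x = 97 (x = 9 - (-22)*4 = 9 - 1*(-88) = 9 + 88 = 97)
L = 0 (L = 149*0 = 0)
L*(x - 7*3*(-2)) = 0*(97 - 7*3*(-2)) = 0*(97 - 21*(-2)) = 0*(97 + 42) = 0*139 = 0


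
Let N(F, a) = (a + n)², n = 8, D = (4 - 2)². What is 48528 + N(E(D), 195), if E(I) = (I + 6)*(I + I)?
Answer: 89737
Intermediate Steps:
D = 4 (D = 2² = 4)
E(I) = 2*I*(6 + I) (E(I) = (6 + I)*(2*I) = 2*I*(6 + I))
N(F, a) = (8 + a)² (N(F, a) = (a + 8)² = (8 + a)²)
48528 + N(E(D), 195) = 48528 + (8 + 195)² = 48528 + 203² = 48528 + 41209 = 89737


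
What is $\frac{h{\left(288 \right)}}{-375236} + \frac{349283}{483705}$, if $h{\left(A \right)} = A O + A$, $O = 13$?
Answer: $\frac{32278314307}{45375882345} \approx 0.71135$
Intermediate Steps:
$h{\left(A \right)} = 14 A$ ($h{\left(A \right)} = A 13 + A = 13 A + A = 14 A$)
$\frac{h{\left(288 \right)}}{-375236} + \frac{349283}{483705} = \frac{14 \cdot 288}{-375236} + \frac{349283}{483705} = 4032 \left(- \frac{1}{375236}\right) + 349283 \cdot \frac{1}{483705} = - \frac{1008}{93809} + \frac{349283}{483705} = \frac{32278314307}{45375882345}$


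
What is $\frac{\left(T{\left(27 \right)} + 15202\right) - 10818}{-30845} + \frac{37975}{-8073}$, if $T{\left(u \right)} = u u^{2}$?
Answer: $- \frac{1365631766}{249011685} \approx -5.4842$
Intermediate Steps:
$T{\left(u \right)} = u^{3}$
$\frac{\left(T{\left(27 \right)} + 15202\right) - 10818}{-30845} + \frac{37975}{-8073} = \frac{\left(27^{3} + 15202\right) - 10818}{-30845} + \frac{37975}{-8073} = \left(\left(19683 + 15202\right) - 10818\right) \left(- \frac{1}{30845}\right) + 37975 \left(- \frac{1}{8073}\right) = \left(34885 - 10818\right) \left(- \frac{1}{30845}\right) - \frac{37975}{8073} = 24067 \left(- \frac{1}{30845}\right) - \frac{37975}{8073} = - \frac{24067}{30845} - \frac{37975}{8073} = - \frac{1365631766}{249011685}$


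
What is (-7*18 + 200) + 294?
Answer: 368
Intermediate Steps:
(-7*18 + 200) + 294 = (-126 + 200) + 294 = 74 + 294 = 368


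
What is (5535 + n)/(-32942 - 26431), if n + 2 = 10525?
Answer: -16058/59373 ≈ -0.27046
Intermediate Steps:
n = 10523 (n = -2 + 10525 = 10523)
(5535 + n)/(-32942 - 26431) = (5535 + 10523)/(-32942 - 26431) = 16058/(-59373) = 16058*(-1/59373) = -16058/59373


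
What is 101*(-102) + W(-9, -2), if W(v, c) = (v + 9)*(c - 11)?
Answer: -10302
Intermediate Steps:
W(v, c) = (-11 + c)*(9 + v) (W(v, c) = (9 + v)*(-11 + c) = (-11 + c)*(9 + v))
101*(-102) + W(-9, -2) = 101*(-102) + (-99 - 11*(-9) + 9*(-2) - 2*(-9)) = -10302 + (-99 + 99 - 18 + 18) = -10302 + 0 = -10302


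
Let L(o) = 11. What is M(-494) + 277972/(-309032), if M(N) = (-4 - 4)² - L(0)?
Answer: 4025181/77258 ≈ 52.101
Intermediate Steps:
M(N) = 53 (M(N) = (-4 - 4)² - 1*11 = (-8)² - 11 = 64 - 11 = 53)
M(-494) + 277972/(-309032) = 53 + 277972/(-309032) = 53 + 277972*(-1/309032) = 53 - 69493/77258 = 4025181/77258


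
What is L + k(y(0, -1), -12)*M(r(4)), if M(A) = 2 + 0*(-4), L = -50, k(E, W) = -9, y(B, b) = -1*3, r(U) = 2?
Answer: -68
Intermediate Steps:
y(B, b) = -3
M(A) = 2 (M(A) = 2 + 0 = 2)
L + k(y(0, -1), -12)*M(r(4)) = -50 - 9*2 = -50 - 18 = -68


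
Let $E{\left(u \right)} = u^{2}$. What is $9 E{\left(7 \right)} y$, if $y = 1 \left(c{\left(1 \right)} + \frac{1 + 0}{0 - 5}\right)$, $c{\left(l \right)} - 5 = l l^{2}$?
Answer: $\frac{12789}{5} \approx 2557.8$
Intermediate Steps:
$c{\left(l \right)} = 5 + l^{3}$ ($c{\left(l \right)} = 5 + l l^{2} = 5 + l^{3}$)
$y = \frac{29}{5}$ ($y = 1 \left(\left(5 + 1^{3}\right) + \frac{1 + 0}{0 - 5}\right) = 1 \left(\left(5 + 1\right) + 1 \frac{1}{-5}\right) = 1 \left(6 + 1 \left(- \frac{1}{5}\right)\right) = 1 \left(6 - \frac{1}{5}\right) = 1 \cdot \frac{29}{5} = \frac{29}{5} \approx 5.8$)
$9 E{\left(7 \right)} y = 9 \cdot 7^{2} \cdot \frac{29}{5} = 9 \cdot 49 \cdot \frac{29}{5} = 9 \cdot \frac{1421}{5} = \frac{12789}{5}$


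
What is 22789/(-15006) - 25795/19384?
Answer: -414410873/145438152 ≈ -2.8494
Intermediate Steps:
22789/(-15006) - 25795/19384 = 22789*(-1/15006) - 25795*1/19384 = -22789/15006 - 25795/19384 = -414410873/145438152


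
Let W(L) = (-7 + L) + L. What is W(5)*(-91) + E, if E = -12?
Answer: -285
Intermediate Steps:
W(L) = -7 + 2*L
W(5)*(-91) + E = (-7 + 2*5)*(-91) - 12 = (-7 + 10)*(-91) - 12 = 3*(-91) - 12 = -273 - 12 = -285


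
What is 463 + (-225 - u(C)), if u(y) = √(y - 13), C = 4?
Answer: 238 - 3*I ≈ 238.0 - 3.0*I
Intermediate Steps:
u(y) = √(-13 + y)
463 + (-225 - u(C)) = 463 + (-225 - √(-13 + 4)) = 463 + (-225 - √(-9)) = 463 + (-225 - 3*I) = 238 - 3*I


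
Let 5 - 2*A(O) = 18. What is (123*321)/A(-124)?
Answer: -78966/13 ≈ -6074.3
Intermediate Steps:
A(O) = -13/2 (A(O) = 5/2 - ½*18 = 5/2 - 9 = -13/2)
(123*321)/A(-124) = (123*321)/(-13/2) = 39483*(-2/13) = -78966/13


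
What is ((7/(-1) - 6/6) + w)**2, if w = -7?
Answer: 225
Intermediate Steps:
((7/(-1) - 6/6) + w)**2 = ((7/(-1) - 6/6) - 7)**2 = ((7*(-1) - 6*1/6) - 7)**2 = ((-7 - 1) - 7)**2 = (-8 - 7)**2 = (-15)**2 = 225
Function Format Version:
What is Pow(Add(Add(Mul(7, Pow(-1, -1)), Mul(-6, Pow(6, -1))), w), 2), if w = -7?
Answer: 225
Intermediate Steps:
Pow(Add(Add(Mul(7, Pow(-1, -1)), Mul(-6, Pow(6, -1))), w), 2) = Pow(Add(Add(Mul(7, Pow(-1, -1)), Mul(-6, Pow(6, -1))), -7), 2) = Pow(Add(Add(Mul(7, -1), Mul(-6, Rational(1, 6))), -7), 2) = Pow(Add(Add(-7, -1), -7), 2) = Pow(Add(-8, -7), 2) = Pow(-15, 2) = 225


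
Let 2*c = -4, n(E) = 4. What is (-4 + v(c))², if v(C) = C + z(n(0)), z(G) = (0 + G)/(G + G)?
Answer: 121/4 ≈ 30.250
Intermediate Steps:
c = -2 (c = (½)*(-4) = -2)
z(G) = ½ (z(G) = G/((2*G)) = G*(1/(2*G)) = ½)
v(C) = ½ + C (v(C) = C + ½ = ½ + C)
(-4 + v(c))² = (-4 + (½ - 2))² = (-4 - 3/2)² = (-11/2)² = 121/4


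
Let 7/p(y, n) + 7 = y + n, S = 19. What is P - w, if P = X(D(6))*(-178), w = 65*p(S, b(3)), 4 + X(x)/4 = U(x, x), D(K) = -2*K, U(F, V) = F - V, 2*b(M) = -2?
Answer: 30873/11 ≈ 2806.6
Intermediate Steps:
b(M) = -1 (b(M) = (½)*(-2) = -1)
p(y, n) = 7/(-7 + n + y) (p(y, n) = 7/(-7 + (y + n)) = 7/(-7 + (n + y)) = 7/(-7 + n + y))
X(x) = -16 (X(x) = -16 + 4*(x - x) = -16 + 4*0 = -16 + 0 = -16)
w = 455/11 (w = 65*(7/(-7 - 1 + 19)) = 65*(7/11) = 455/11 ≈ 41.364)
P = 2848 (P = -16*(-178) = 2848)
P - w = 2848 - 1*455/11 = 2848 - 455/11 = 30873/11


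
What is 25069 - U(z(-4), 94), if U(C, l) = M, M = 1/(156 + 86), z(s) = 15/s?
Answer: 6066697/242 ≈ 25069.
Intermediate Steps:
M = 1/242 ≈ 0.0041322
U(C, l) = 1/242
25069 - U(z(-4), 94) = 25069 - 1*1/242 = 25069 - 1/242 = 6066697/242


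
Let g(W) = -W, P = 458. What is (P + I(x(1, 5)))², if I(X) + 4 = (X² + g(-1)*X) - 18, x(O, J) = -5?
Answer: 207936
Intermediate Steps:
I(X) = -22 + X + X² (I(X) = -4 + ((X² + (-1*(-1))*X) - 18) = -4 + ((X² + 1*X) - 18) = -4 + ((X² + X) - 18) = -4 + ((X + X²) - 18) = -4 + (-18 + X + X²) = -22 + X + X²)
(P + I(x(1, 5)))² = (458 + (-22 - 5 + (-5)²))² = (458 + (-22 - 5 + 25))² = (458 - 2)² = 456² = 207936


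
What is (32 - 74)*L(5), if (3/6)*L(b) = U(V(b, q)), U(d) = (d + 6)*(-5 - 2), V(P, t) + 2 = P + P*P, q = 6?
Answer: 19992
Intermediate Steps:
V(P, t) = -2 + P + P² (V(P, t) = -2 + (P + P*P) = -2 + (P + P²) = -2 + P + P²)
U(d) = -42 - 7*d (U(d) = (6 + d)*(-7) = -42 - 7*d)
L(b) = -56 - 14*b - 14*b² (L(b) = 2*(-42 - 7*(-2 + b + b²)) = 2*(-42 + (14 - 7*b - 7*b²)) = 2*(-28 - 7*b - 7*b²) = -56 - 14*b - 14*b²)
(32 - 74)*L(5) = (32 - 74)*(-56 - 14*5 - 14*5²) = -42*(-56 - 70 - 14*25) = -42*(-56 - 70 - 350) = -42*(-476) = 19992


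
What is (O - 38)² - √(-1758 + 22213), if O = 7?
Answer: 961 - √20455 ≈ 817.98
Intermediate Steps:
(O - 38)² - √(-1758 + 22213) = (7 - 38)² - √(-1758 + 22213) = (-31)² - √20455 = 961 - √20455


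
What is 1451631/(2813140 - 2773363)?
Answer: 483877/13259 ≈ 36.494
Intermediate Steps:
1451631/(2813140 - 2773363) = 1451631/39777 = 1451631*(1/39777) = 483877/13259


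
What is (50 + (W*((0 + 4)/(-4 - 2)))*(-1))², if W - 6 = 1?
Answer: 26896/9 ≈ 2988.4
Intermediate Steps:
W = 7 (W = 6 + 1 = 7)
(50 + (W*((0 + 4)/(-4 - 2)))*(-1))² = (50 + (7*((0 + 4)/(-4 - 2)))*(-1))² = (50 + (7*(4/(-6)))*(-1))² = (50 + (7*(4*(-⅙)))*(-1))² = (50 + (7*(-⅔))*(-1))² = (50 - 14/3*(-1))² = (50 + 14/3)² = (164/3)² = 26896/9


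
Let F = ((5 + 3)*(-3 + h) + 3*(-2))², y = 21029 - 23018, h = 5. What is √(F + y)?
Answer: I*√1889 ≈ 43.463*I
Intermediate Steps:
y = -1989
F = 100 (F = ((5 + 3)*(-3 + 5) + 3*(-2))² = (8*2 - 6)² = (16 - 6)² = 10² = 100)
√(F + y) = √(100 - 1989) = √(-1889) = I*√1889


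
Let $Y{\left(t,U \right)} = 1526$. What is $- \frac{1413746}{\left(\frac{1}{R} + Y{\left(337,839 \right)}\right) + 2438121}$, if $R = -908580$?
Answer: $- \frac{1284501340680}{2216614471259} \approx -0.57949$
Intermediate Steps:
$- \frac{1413746}{\left(\frac{1}{R} + Y{\left(337,839 \right)}\right) + 2438121} = - \frac{1413746}{\left(\frac{1}{-908580} + 1526\right) + 2438121} = - \frac{1413746}{\left(- \frac{1}{908580} + 1526\right) + 2438121} = - \frac{1413746}{\frac{1386493079}{908580} + 2438121} = - \frac{1413746}{\frac{2216614471259}{908580}} = \left(-1413746\right) \frac{908580}{2216614471259} = - \frac{1284501340680}{2216614471259}$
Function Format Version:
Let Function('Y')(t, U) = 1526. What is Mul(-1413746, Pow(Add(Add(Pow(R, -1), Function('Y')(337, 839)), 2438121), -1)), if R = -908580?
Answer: Rational(-1284501340680, 2216614471259) ≈ -0.57949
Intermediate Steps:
Mul(-1413746, Pow(Add(Add(Pow(R, -1), Function('Y')(337, 839)), 2438121), -1)) = Mul(-1413746, Pow(Add(Add(Pow(-908580, -1), 1526), 2438121), -1)) = Mul(-1413746, Pow(Add(Add(Rational(-1, 908580), 1526), 2438121), -1)) = Mul(-1413746, Pow(Add(Rational(1386493079, 908580), 2438121), -1)) = Mul(-1413746, Pow(Rational(2216614471259, 908580), -1)) = Mul(-1413746, Rational(908580, 2216614471259)) = Rational(-1284501340680, 2216614471259)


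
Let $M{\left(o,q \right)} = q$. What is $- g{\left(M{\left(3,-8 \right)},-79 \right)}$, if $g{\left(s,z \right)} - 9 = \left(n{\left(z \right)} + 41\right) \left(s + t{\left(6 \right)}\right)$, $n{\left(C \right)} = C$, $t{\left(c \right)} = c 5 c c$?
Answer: $40727$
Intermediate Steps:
$t{\left(c \right)} = 5 c^{3}$ ($t{\left(c \right)} = 5 c c c = 5 c^{2} c = 5 c^{3}$)
$g{\left(s,z \right)} = 9 + \left(41 + z\right) \left(1080 + s\right)$ ($g{\left(s,z \right)} = 9 + \left(z + 41\right) \left(s + 5 \cdot 6^{3}\right) = 9 + \left(41 + z\right) \left(s + 5 \cdot 216\right) = 9 + \left(41 + z\right) \left(s + 1080\right) = 9 + \left(41 + z\right) \left(1080 + s\right)$)
$- g{\left(M{\left(3,-8 \right)},-79 \right)} = - (44289 + 41 \left(-8\right) + 1080 \left(-79\right) - -632) = - (44289 - 328 - 85320 + 632) = \left(-1\right) \left(-40727\right) = 40727$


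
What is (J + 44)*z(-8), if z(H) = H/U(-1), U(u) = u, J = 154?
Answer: 1584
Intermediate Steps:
z(H) = -H (z(H) = H/(-1) = H*(-1) = -H)
(J + 44)*z(-8) = (154 + 44)*(-1*(-8)) = 198*8 = 1584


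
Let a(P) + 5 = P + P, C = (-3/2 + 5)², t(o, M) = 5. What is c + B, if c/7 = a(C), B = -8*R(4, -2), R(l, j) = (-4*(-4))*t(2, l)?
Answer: -1007/2 ≈ -503.50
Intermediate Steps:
R(l, j) = 80 (R(l, j) = -4*(-4)*5 = 16*5 = 80)
C = 49/4 (C = (-3*½ + 5)² = (-3/2 + 5)² = (7/2)² = 49/4 ≈ 12.250)
a(P) = -5 + 2*P (a(P) = -5 + (P + P) = -5 + 2*P)
B = -640 (B = -8*80 = -640)
c = 273/2 (c = 7*(-5 + 2*(49/4)) = 7*(-5 + 49/2) = 7*(39/2) = 273/2 ≈ 136.50)
c + B = 273/2 - 640 = -1007/2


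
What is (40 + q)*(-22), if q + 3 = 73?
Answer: -2420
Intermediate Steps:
q = 70 (q = -3 + 73 = 70)
(40 + q)*(-22) = (40 + 70)*(-22) = 110*(-22) = -2420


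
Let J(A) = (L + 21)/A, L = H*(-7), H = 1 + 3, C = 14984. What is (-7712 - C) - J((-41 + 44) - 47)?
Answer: -998631/44 ≈ -22696.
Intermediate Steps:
H = 4
L = -28 (L = 4*(-7) = -28)
J(A) = -7/A (J(A) = (-28 + 21)/A = -7/A)
(-7712 - C) - J((-41 + 44) - 47) = (-7712 - 1*14984) - (-7)/((-41 + 44) - 47) = (-7712 - 14984) - (-7)/(3 - 47) = -22696 - (-7)/(-44) = -22696 - (-7)*(-1)/44 = -22696 - 1*7/44 = -22696 - 7/44 = -998631/44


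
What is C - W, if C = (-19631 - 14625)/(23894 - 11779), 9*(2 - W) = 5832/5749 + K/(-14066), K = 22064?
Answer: -21554185871038/4408581298095 ≈ -4.8891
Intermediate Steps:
W = 750195418/363894453 (W = 2 - (5832/5749 + 22064/(-14066))/9 = 2 - (5832*(1/5749) + 22064*(-1/14066))/9 = 2 - (5832/5749 - 11032/7033)/9 = 2 - ⅑*(-22406512/40432717) = 2 + 22406512/363894453 = 750195418/363894453 ≈ 2.0616)
C = -34256/12115 ≈ -2.8276
C - W = -34256/12115 - 1*750195418/363894453 = -34256/12115 - 750195418/363894453 = -21554185871038/4408581298095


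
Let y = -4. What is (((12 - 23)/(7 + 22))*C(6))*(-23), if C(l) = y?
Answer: -1012/29 ≈ -34.897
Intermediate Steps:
C(l) = -4
(((12 - 23)/(7 + 22))*C(6))*(-23) = (((12 - 23)/(7 + 22))*(-4))*(-23) = (-11/29*(-4))*(-23) = (-11*1/29*(-4))*(-23) = -11/29*(-4)*(-23) = (44/29)*(-23) = -1012/29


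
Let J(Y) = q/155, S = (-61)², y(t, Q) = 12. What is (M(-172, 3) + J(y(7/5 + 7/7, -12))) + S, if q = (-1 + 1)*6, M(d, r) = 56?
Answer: 3777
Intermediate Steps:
q = 0 (q = 0*6 = 0)
S = 3721
J(Y) = 0 (J(Y) = 0/155 = 0*(1/155) = 0)
(M(-172, 3) + J(y(7/5 + 7/7, -12))) + S = (56 + 0) + 3721 = 56 + 3721 = 3777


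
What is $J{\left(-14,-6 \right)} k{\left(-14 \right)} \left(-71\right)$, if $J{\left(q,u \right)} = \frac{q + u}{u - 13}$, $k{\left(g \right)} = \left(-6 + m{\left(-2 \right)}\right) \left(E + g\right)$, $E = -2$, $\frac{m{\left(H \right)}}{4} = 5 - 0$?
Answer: $\frac{318080}{19} \approx 16741.0$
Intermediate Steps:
$m{\left(H \right)} = 20$ ($m{\left(H \right)} = 4 \left(5 - 0\right) = 4 \left(5 + 0\right) = 4 \cdot 5 = 20$)
$k{\left(g \right)} = -28 + 14 g$ ($k{\left(g \right)} = \left(-6 + 20\right) \left(-2 + g\right) = 14 \left(-2 + g\right) = -28 + 14 g$)
$J{\left(q,u \right)} = \frac{q + u}{-13 + u}$
$J{\left(-14,-6 \right)} k{\left(-14 \right)} \left(-71\right) = \frac{-14 - 6}{-13 - 6} \left(-28 + 14 \left(-14\right)\right) \left(-71\right) = \frac{1}{-19} \left(-20\right) \left(-28 - 196\right) \left(-71\right) = \left(- \frac{1}{19}\right) \left(-20\right) \left(-224\right) \left(-71\right) = \frac{20}{19} \left(-224\right) \left(-71\right) = \left(- \frac{4480}{19}\right) \left(-71\right) = \frac{318080}{19}$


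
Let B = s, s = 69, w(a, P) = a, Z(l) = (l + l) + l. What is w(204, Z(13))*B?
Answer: 14076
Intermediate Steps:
Z(l) = 3*l (Z(l) = 2*l + l = 3*l)
B = 69
w(204, Z(13))*B = 204*69 = 14076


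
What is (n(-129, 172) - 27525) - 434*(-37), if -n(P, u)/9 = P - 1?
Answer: -10297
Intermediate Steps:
n(P, u) = 9 - 9*P (n(P, u) = -9*(P - 1) = -9*(-1 + P) = 9 - 9*P)
(n(-129, 172) - 27525) - 434*(-37) = ((9 - 9*(-129)) - 27525) - 434*(-37) = ((9 + 1161) - 27525) + 16058 = (1170 - 27525) + 16058 = -26355 + 16058 = -10297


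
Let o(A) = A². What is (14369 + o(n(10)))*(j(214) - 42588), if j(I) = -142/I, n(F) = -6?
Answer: -65643397735/107 ≈ -6.1349e+8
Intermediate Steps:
(14369 + o(n(10)))*(j(214) - 42588) = (14369 + (-6)²)*(-142/214 - 42588) = (14369 + 36)*(-142*1/214 - 42588) = 14405*(-71/107 - 42588) = 14405*(-4556987/107) = -65643397735/107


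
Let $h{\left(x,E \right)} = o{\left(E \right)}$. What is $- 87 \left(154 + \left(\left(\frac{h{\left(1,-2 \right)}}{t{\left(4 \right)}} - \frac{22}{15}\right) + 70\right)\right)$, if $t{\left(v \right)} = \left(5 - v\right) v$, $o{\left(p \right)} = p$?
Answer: $- \frac{193169}{10} \approx -19317.0$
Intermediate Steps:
$h{\left(x,E \right)} = E$
$t{\left(v \right)} = v \left(5 - v\right)$
$- 87 \left(154 + \left(\left(\frac{h{\left(1,-2 \right)}}{t{\left(4 \right)}} - \frac{22}{15}\right) + 70\right)\right) = - 87 \left(154 + \left(\left(- \frac{2}{4 \left(5 - 4\right)} - \frac{22}{15}\right) + 70\right)\right) = - 87 \left(154 + \left(\left(- \frac{2}{4 \cdot 1} - \frac{22}{15}\right) + 70\right)\right) = - 87 \left(154 + \left(\left(- \frac{2}{4} - \frac{22}{15}\right) + 70\right)\right) = - 87 \left(154 + \left(\left(\left(-2\right) \frac{1}{4} - \frac{22}{15}\right) + 70\right)\right) = - 87 \left(154 + \left(\left(- \frac{1}{2} - \frac{22}{15}\right) + 70\right)\right) = - 87 \left(154 + \left(- \frac{59}{30} + 70\right)\right) = - 87 \left(154 + \frac{2041}{30}\right) = \left(-87\right) \frac{6661}{30} = - \frac{193169}{10}$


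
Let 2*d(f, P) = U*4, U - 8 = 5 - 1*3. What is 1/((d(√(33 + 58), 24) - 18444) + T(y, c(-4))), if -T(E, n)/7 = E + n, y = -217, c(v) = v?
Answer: -1/16877 ≈ -5.9252e-5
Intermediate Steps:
U = 10 (U = 8 + (5 - 1*3) = 8 + (5 - 3) = 8 + 2 = 10)
T(E, n) = -7*E - 7*n (T(E, n) = -7*(E + n) = -7*E - 7*n)
d(f, P) = 20 (d(f, P) = (10*4)/2 = (½)*40 = 20)
1/((d(√(33 + 58), 24) - 18444) + T(y, c(-4))) = 1/((20 - 18444) + (-7*(-217) - 7*(-4))) = 1/(-18424 + (1519 + 28)) = 1/(-18424 + 1547) = 1/(-16877) = -1/16877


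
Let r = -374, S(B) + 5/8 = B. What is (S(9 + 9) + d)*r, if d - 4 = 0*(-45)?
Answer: -31977/4 ≈ -7994.3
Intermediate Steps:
S(B) = -5/8 + B
d = 4 (d = 4 + 0*(-45) = 4 + 0 = 4)
(S(9 + 9) + d)*r = ((-5/8 + (9 + 9)) + 4)*(-374) = ((-5/8 + 18) + 4)*(-374) = (139/8 + 4)*(-374) = (171/8)*(-374) = -31977/4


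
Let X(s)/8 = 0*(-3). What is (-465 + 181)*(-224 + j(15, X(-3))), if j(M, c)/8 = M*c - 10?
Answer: 86336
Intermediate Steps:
X(s) = 0 (X(s) = 8*(0*(-3)) = 8*0 = 0)
j(M, c) = -80 + 8*M*c (j(M, c) = 8*(M*c - 10) = 8*(-10 + M*c) = -80 + 8*M*c)
(-465 + 181)*(-224 + j(15, X(-3))) = (-465 + 181)*(-224 + (-80 + 8*15*0)) = -284*(-224 + (-80 + 0)) = -284*(-224 - 80) = -284*(-304) = 86336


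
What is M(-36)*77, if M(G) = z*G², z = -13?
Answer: -1297296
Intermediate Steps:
M(G) = -13*G²
M(-36)*77 = -13*(-36)²*77 = -13*1296*77 = -16848*77 = -1297296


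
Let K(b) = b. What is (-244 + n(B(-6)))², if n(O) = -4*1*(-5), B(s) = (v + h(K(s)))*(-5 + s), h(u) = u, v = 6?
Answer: 50176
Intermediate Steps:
B(s) = (-5 + s)*(6 + s) (B(s) = (6 + s)*(-5 + s) = (-5 + s)*(6 + s))
n(O) = 20 (n(O) = -4*(-5) = 20)
(-244 + n(B(-6)))² = (-244 + 20)² = (-224)² = 50176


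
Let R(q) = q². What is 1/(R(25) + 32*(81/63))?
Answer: 7/4663 ≈ 0.0015012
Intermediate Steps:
1/(R(25) + 32*(81/63)) = 1/(25² + 32*(81/63)) = 1/(625 + 32*(81*(1/63))) = 1/(625 + 32*(9/7)) = 1/(625 + 288/7) = 1/(4663/7) = 7/4663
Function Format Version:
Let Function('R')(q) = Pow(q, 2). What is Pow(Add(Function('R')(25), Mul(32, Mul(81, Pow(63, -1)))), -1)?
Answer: Rational(7, 4663) ≈ 0.0015012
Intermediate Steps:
Pow(Add(Function('R')(25), Mul(32, Mul(81, Pow(63, -1)))), -1) = Pow(Add(Pow(25, 2), Mul(32, Mul(81, Pow(63, -1)))), -1) = Pow(Add(625, Mul(32, Mul(81, Rational(1, 63)))), -1) = Pow(Add(625, Mul(32, Rational(9, 7))), -1) = Pow(Add(625, Rational(288, 7)), -1) = Pow(Rational(4663, 7), -1) = Rational(7, 4663)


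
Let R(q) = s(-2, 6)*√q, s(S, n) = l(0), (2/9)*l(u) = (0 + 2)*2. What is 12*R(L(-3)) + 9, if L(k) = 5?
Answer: 9 + 216*√5 ≈ 491.99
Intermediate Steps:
l(u) = 18 (l(u) = 9*((0 + 2)*2)/2 = 9*(2*2)/2 = (9/2)*4 = 18)
s(S, n) = 18
R(q) = 18*√q
12*R(L(-3)) + 9 = 12*(18*√5) + 9 = 216*√5 + 9 = 9 + 216*√5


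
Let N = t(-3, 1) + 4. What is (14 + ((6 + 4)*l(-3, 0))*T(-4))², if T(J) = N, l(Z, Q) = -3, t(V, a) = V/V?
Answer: 18496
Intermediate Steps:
t(V, a) = 1
N = 5 (N = 1 + 4 = 5)
T(J) = 5
(14 + ((6 + 4)*l(-3, 0))*T(-4))² = (14 + ((6 + 4)*(-3))*5)² = (14 + (10*(-3))*5)² = (14 - 30*5)² = (14 - 150)² = (-136)² = 18496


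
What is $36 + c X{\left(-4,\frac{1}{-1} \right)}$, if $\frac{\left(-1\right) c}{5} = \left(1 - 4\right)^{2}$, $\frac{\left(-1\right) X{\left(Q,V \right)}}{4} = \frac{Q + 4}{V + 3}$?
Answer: $36$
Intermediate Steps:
$X{\left(Q,V \right)} = - \frac{4 \left(4 + Q\right)}{3 + V}$ ($X{\left(Q,V \right)} = - 4 \frac{Q + 4}{V + 3} = - 4 \frac{4 + Q}{3 + V} = - \frac{4 \left(4 + Q\right)}{3 + V}$)
$c = -45$ ($c = - 5 \left(1 - 4\right)^{2} = - 5 \left(-3\right)^{2} = \left(-5\right) 9 = -45$)
$36 + c X{\left(-4,\frac{1}{-1} \right)} = 36 - 45 \frac{4 \left(-4 - -4\right)}{3 + \frac{1}{-1}} = 36 - 45 \frac{4 \left(-4 + 4\right)}{3 - 1} = 36 - 45 \cdot 4 \cdot \frac{1}{2} \cdot 0 = 36 - 0 = 36 + 0 = 36$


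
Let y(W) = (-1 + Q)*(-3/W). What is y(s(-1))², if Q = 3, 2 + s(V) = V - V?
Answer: 9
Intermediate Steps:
s(V) = -2 (s(V) = -2 + (V - V) = -2 + 0 = -2)
y(W) = -6/W (y(W) = (-1 + 3)*(-3/W) = 2*(-3/W) = -6/W)
y(s(-1))² = (-6/(-2))² = (-6*(-½))² = 3² = 9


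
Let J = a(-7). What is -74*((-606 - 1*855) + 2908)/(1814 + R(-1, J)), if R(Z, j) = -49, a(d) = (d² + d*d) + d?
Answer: -107078/1765 ≈ -60.667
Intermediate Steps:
a(d) = d + 2*d² (a(d) = (d² + d²) + d = 2*d² + d = d + 2*d²)
J = 91 (J = -7*(1 + 2*(-7)) = -7*(1 - 14) = -7*(-13) = 91)
-74*((-606 - 1*855) + 2908)/(1814 + R(-1, J)) = -74*((-606 - 1*855) + 2908)/(1814 - 49) = -74*((-606 - 855) + 2908)/1765 = -74*(-1461 + 2908)/1765 = -107078/1765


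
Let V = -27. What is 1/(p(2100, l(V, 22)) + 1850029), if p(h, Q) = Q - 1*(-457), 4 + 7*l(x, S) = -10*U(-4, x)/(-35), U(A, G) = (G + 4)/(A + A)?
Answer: 196/362695167 ≈ 5.4040e-7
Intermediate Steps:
U(A, G) = (4 + G)/(2*A) (U(A, G) = (4 + G)/((2*A)) = (4 + G)*(1/(2*A)) = (4 + G)/(2*A))
l(x, S) = -29/49 - x/196 (l(x, S) = -4/7 + (-5*(4 + x)/(-4)/(-35))/7 = -4/7 + (-5*(-1)*(4 + x)/4*(-1/35))/7 = -4/7 + (-10*(-½ - x/8)*(-1/35))/7 = -4/7 + ((5 + 5*x/4)*(-1/35))/7 = -4/7 + (-⅐ - x/28)/7 = -4/7 + (-1/49 - x/196) = -29/49 - x/196)
p(h, Q) = 457 + Q (p(h, Q) = Q + 457 = 457 + Q)
1/(p(2100, l(V, 22)) + 1850029) = 1/((457 + (-29/49 - 1/196*(-27))) + 1850029) = 1/((457 + (-29/49 + 27/196)) + 1850029) = 1/((457 - 89/196) + 1850029) = 1/(89483/196 + 1850029) = 1/(362695167/196) = 196/362695167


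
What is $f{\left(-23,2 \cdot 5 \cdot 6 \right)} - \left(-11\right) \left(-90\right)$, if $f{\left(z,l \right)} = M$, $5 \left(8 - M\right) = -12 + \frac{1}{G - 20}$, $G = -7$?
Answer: $- \frac{26449}{27} \approx -979.59$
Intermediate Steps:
$M = \frac{281}{27}$ ($M = 8 - \frac{-12 + \frac{1}{-7 - 20}}{5} = 8 - \frac{-12 + \frac{1}{-27}}{5} = 8 - \frac{-12 - \frac{1}{27}}{5} = 8 - - \frac{65}{27} = 8 + \frac{65}{27} = \frac{281}{27} \approx 10.407$)
$f{\left(z,l \right)} = \frac{281}{27}$
$f{\left(-23,2 \cdot 5 \cdot 6 \right)} - \left(-11\right) \left(-90\right) = \frac{281}{27} - \left(-11\right) \left(-90\right) = \frac{281}{27} - 990 = - \frac{26449}{27}$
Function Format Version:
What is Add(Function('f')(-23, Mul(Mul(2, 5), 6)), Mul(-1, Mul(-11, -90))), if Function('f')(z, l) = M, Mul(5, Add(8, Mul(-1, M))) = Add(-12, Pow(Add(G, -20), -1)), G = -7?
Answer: Rational(-26449, 27) ≈ -979.59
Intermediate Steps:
M = Rational(281, 27) (M = Add(8, Mul(Rational(-1, 5), Add(-12, Pow(Add(-7, -20), -1)))) = Add(8, Mul(Rational(-1, 5), Add(-12, Pow(-27, -1)))) = Add(8, Mul(Rational(-1, 5), Add(-12, Rational(-1, 27)))) = Add(8, Mul(Rational(-1, 5), Rational(-325, 27))) = Add(8, Rational(65, 27)) = Rational(281, 27) ≈ 10.407)
Function('f')(z, l) = Rational(281, 27)
Add(Function('f')(-23, Mul(Mul(2, 5), 6)), Mul(-1, Mul(-11, -90))) = Add(Rational(281, 27), Mul(-1, Mul(-11, -90))) = Add(Rational(281, 27), Mul(-1, 990)) = Add(Rational(281, 27), -990) = Rational(-26449, 27)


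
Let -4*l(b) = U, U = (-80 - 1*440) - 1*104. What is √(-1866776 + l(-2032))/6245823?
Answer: 2*I*√466655/6245823 ≈ 0.00021875*I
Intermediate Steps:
U = -624 (U = (-80 - 440) - 104 = -520 - 104 = -624)
l(b) = 156 (l(b) = -¼*(-624) = 156)
√(-1866776 + l(-2032))/6245823 = √(-1866776 + 156)/6245823 = √(-1866620)*(1/6245823) = (2*I*√466655)*(1/6245823) = 2*I*√466655/6245823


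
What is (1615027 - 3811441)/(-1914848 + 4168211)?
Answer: -732138/751121 ≈ -0.97473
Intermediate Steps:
(1615027 - 3811441)/(-1914848 + 4168211) = -2196414/2253363 = -2196414*1/2253363 = -732138/751121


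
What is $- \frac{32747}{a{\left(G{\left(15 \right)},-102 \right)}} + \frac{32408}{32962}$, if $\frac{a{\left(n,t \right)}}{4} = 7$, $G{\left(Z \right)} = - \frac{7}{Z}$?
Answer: $- \frac{539249595}{461468} \approx -1168.6$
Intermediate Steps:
$a{\left(n,t \right)} = 28$ ($a{\left(n,t \right)} = 4 \cdot 7 = 28$)
$- \frac{32747}{a{\left(G{\left(15 \right)},-102 \right)}} + \frac{32408}{32962} = - \frac{32747}{28} + \frac{32408}{32962} = \left(-32747\right) \frac{1}{28} + 32408 \cdot \frac{1}{32962} = - \frac{32747}{28} + \frac{16204}{16481} = - \frac{539249595}{461468}$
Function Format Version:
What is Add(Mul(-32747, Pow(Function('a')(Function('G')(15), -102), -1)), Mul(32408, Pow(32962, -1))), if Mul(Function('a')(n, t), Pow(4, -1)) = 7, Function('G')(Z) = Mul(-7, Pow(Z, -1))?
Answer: Rational(-539249595, 461468) ≈ -1168.6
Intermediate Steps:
Function('a')(n, t) = 28 (Function('a')(n, t) = Mul(4, 7) = 28)
Add(Mul(-32747, Pow(Function('a')(Function('G')(15), -102), -1)), Mul(32408, Pow(32962, -1))) = Add(Mul(-32747, Pow(28, -1)), Mul(32408, Pow(32962, -1))) = Add(Mul(-32747, Rational(1, 28)), Mul(32408, Rational(1, 32962))) = Add(Rational(-32747, 28), Rational(16204, 16481)) = Rational(-539249595, 461468)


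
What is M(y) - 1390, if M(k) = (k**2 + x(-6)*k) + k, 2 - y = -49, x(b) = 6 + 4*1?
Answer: 1772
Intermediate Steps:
x(b) = 10 (x(b) = 6 + 4 = 10)
y = 51 (y = 2 - 1*(-49) = 2 + 49 = 51)
M(k) = k**2 + 11*k (M(k) = (k**2 + 10*k) + k = k**2 + 11*k)
M(y) - 1390 = 51*(11 + 51) - 1390 = 51*62 - 1390 = 3162 - 1390 = 1772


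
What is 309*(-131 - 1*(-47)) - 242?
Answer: -26198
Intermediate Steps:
309*(-131 - 1*(-47)) - 242 = 309*(-131 + 47) - 242 = 309*(-84) - 242 = -25956 - 242 = -26198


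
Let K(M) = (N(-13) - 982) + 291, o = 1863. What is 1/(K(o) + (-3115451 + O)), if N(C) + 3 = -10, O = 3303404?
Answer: 1/187249 ≈ 5.3405e-6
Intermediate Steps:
N(C) = -13 (N(C) = -3 - 10 = -13)
K(M) = -704 (K(M) = (-13 - 982) + 291 = -995 + 291 = -704)
1/(K(o) + (-3115451 + O)) = 1/(-704 + (-3115451 + 3303404)) = 1/(-704 + 187953) = 1/187249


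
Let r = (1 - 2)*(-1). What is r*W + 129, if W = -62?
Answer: 67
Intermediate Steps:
r = 1 (r = -1*(-1) = 1)
r*W + 129 = 1*(-62) + 129 = -62 + 129 = 67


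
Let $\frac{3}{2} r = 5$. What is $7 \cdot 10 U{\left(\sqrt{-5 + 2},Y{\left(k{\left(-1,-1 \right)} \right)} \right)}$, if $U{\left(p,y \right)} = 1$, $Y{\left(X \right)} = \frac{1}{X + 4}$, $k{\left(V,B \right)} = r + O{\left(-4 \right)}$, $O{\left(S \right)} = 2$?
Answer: $70$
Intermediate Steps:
$r = \frac{10}{3}$ ($r = \frac{2}{3} \cdot 5 = \frac{10}{3} \approx 3.3333$)
$k{\left(V,B \right)} = \frac{16}{3}$ ($k{\left(V,B \right)} = \frac{10}{3} + 2 = \frac{16}{3}$)
$Y{\left(X \right)} = \frac{1}{4 + X}$
$7 \cdot 10 U{\left(\sqrt{-5 + 2},Y{\left(k{\left(-1,-1 \right)} \right)} \right)} = 7 \cdot 10 \cdot 1 = 70 \cdot 1 = 70$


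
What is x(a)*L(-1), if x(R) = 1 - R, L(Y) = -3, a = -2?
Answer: -9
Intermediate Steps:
x(a)*L(-1) = (1 - 1*(-2))*(-3) = (1 + 2)*(-3) = 3*(-3) = -9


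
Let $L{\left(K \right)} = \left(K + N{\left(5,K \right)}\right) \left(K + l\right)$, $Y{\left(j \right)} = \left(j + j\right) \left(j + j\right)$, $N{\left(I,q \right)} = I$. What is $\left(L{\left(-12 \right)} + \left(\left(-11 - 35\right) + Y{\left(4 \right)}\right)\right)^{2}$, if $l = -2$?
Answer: $13456$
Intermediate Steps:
$Y{\left(j \right)} = 4 j^{2}$ ($Y{\left(j \right)} = 2 j 2 j = 4 j^{2}$)
$L{\left(K \right)} = \left(-2 + K\right) \left(5 + K\right)$ ($L{\left(K \right)} = \left(K + 5\right) \left(K - 2\right) = \left(5 + K\right) \left(-2 + K\right) = \left(-2 + K\right) \left(5 + K\right)$)
$\left(L{\left(-12 \right)} + \left(\left(-11 - 35\right) + Y{\left(4 \right)}\right)\right)^{2} = \left(\left(-10 + \left(-12\right)^{2} + 3 \left(-12\right)\right) + \left(\left(-11 - 35\right) + 4 \cdot 4^{2}\right)\right)^{2} = \left(\left(-10 + 144 - 36\right) + \left(-46 + 4 \cdot 16\right)\right)^{2} = \left(98 + \left(-46 + 64\right)\right)^{2} = \left(98 + 18\right)^{2} = 116^{2} = 13456$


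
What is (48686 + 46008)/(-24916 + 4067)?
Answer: -94694/20849 ≈ -4.5419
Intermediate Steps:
(48686 + 46008)/(-24916 + 4067) = 94694/(-20849) = 94694*(-1/20849) = -94694/20849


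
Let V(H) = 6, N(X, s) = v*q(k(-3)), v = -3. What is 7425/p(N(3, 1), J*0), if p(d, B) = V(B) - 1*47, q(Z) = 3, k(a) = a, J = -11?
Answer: -7425/41 ≈ -181.10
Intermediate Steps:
N(X, s) = -9 (N(X, s) = -3*3 = -9)
p(d, B) = -41 (p(d, B) = 6 - 1*47 = 6 - 47 = -41)
7425/p(N(3, 1), J*0) = 7425/(-41) = 7425*(-1/41) = -7425/41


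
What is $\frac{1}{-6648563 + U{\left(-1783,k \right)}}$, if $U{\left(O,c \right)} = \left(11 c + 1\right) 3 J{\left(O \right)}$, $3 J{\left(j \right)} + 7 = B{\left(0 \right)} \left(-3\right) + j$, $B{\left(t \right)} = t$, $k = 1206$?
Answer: $- \frac{1}{30396493} \approx -3.2899 \cdot 10^{-8}$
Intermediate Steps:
$J{\left(j \right)} = - \frac{7}{3} + \frac{j}{3}$ ($J{\left(j \right)} = - \frac{7}{3} + \frac{0 \left(-3\right) + j}{3} = - \frac{7}{3} + \frac{0 + j}{3} = - \frac{7}{3} + \frac{j}{3}$)
$U{\left(O,c \right)} = \left(3 + 33 c\right) \left(- \frac{7}{3} + \frac{O}{3}\right)$ ($U{\left(O,c \right)} = \left(11 c + 1\right) 3 \left(- \frac{7}{3} + \frac{O}{3}\right) = \left(1 + 11 c\right) 3 \left(- \frac{7}{3} + \frac{O}{3}\right) = \left(3 + 33 c\right) \left(- \frac{7}{3} + \frac{O}{3}\right)$)
$\frac{1}{-6648563 + U{\left(-1783,k \right)}} = \frac{1}{-6648563 + \left(1 + 11 \cdot 1206\right) \left(-7 - 1783\right)} = \frac{1}{-6648563 + \left(1 + 13266\right) \left(-1790\right)} = \frac{1}{-6648563 + 13267 \left(-1790\right)} = \frac{1}{-6648563 - 23747930} = \frac{1}{-30396493} = - \frac{1}{30396493}$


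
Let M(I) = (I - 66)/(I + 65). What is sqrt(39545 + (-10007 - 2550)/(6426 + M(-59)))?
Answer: sqrt(58402766470343)/38431 ≈ 198.85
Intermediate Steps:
M(I) = (-66 + I)/(65 + I)
sqrt(39545 + (-10007 - 2550)/(6426 + M(-59))) = sqrt(39545 + (-10007 - 2550)/(6426 + (-66 - 59)/(65 - 59))) = sqrt(39545 - 12557/(6426 - 125/6)) = sqrt(39545 - 12557/38431/6) = sqrt(39545 - 12557*6/38431) = sqrt(39545 - 75342/38431) = sqrt(1519678553/38431) = sqrt(58402766470343)/38431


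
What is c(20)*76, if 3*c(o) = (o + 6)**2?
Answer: 51376/3 ≈ 17125.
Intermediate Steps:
c(o) = (6 + o)**2/3 (c(o) = (o + 6)**2/3 = (6 + o)**2/3)
c(20)*76 = ((6 + 20)**2/3)*76 = ((1/3)*26**2)*76 = ((1/3)*676)*76 = (676/3)*76 = 51376/3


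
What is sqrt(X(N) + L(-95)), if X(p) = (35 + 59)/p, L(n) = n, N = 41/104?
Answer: sqrt(241121)/41 ≈ 11.977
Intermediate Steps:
N = 41/104 (N = 41*(1/104) = 41/104 ≈ 0.39423)
X(p) = 94/p
sqrt(X(N) + L(-95)) = sqrt(94/(41/104) - 95) = sqrt(94*(104/41) - 95) = sqrt(9776/41 - 95) = sqrt(5881/41) = sqrt(241121)/41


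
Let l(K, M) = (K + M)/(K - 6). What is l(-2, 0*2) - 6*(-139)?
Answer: 3337/4 ≈ 834.25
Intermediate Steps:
l(K, M) = (K + M)/(-6 + K)
l(-2, 0*2) - 6*(-139) = (-2 + 0*2)/(-6 - 2) - 6*(-139) = (-2 + 0)/(-8) + 834 = -⅛*(-2) + 834 = ¼ + 834 = 3337/4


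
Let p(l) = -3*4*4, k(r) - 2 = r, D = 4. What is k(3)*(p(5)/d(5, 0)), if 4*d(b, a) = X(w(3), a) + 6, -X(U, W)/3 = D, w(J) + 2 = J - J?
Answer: 160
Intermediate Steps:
w(J) = -2 (w(J) = -2 + (J - J) = -2 + 0 = -2)
X(U, W) = -12 (X(U, W) = -3*4 = -12)
k(r) = 2 + r
d(b, a) = -3/2 (d(b, a) = (-12 + 6)/4 = (¼)*(-6) = -3/2)
p(l) = -48 (p(l) = -12*4 = -48)
k(3)*(p(5)/d(5, 0)) = (2 + 3)*(-48/(-3/2)) = 5*(-48*(-⅔)) = 5*32 = 160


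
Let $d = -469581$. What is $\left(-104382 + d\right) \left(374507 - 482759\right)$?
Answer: $62132642676$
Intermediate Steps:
$\left(-104382 + d\right) \left(374507 - 482759\right) = \left(-104382 - 469581\right) \left(374507 - 482759\right) = \left(-573963\right) \left(-108252\right) = 62132642676$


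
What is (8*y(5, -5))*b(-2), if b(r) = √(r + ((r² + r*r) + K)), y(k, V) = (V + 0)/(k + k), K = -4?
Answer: -4*√2 ≈ -5.6569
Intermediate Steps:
y(k, V) = V/(2*k) (y(k, V) = V/((2*k)) = V*(1/(2*k)) = V/(2*k))
b(r) = √(-4 + r + 2*r²) (b(r) = √(r + ((r² + r*r) - 4)) = √(r + ((r² + r²) - 4)) = √(r + (2*r² - 4)) = √(r + (-4 + 2*r²)) = √(-4 + r + 2*r²))
(8*y(5, -5))*b(-2) = (8*((½)*(-5)/5))*√(-4 - 2 + 2*(-2)²) = (8*((½)*(-5)*(⅕)))*√(-4 - 2 + 2*4) = (8*(-½))*√(-4 - 2 + 8) = -4*√2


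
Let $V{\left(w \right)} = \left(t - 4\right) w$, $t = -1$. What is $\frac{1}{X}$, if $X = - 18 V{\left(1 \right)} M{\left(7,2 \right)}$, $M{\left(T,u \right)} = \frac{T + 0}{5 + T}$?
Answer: $\frac{2}{105} \approx 0.019048$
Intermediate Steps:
$M{\left(T,u \right)} = \frac{T}{5 + T}$
$V{\left(w \right)} = - 5 w$ ($V{\left(w \right)} = \left(-1 - 4\right) w = - 5 w$)
$X = \frac{105}{2}$ ($X = - 18 \left(\left(-5\right) 1\right) \frac{7}{5 + 7} = - 18 \left(-5\right) \frac{7}{12} = - \left(-90\right) 7 \cdot \frac{1}{12} = - \frac{\left(-90\right) 7}{12} = \left(-1\right) \left(- \frac{105}{2}\right) = \frac{105}{2} \approx 52.5$)
$\frac{1}{X} = \frac{1}{\frac{105}{2}} = \frac{2}{105}$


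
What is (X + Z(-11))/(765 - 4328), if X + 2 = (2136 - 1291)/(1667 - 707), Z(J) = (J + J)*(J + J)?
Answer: -92713/684096 ≈ -0.13553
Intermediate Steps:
Z(J) = 4*J² (Z(J) = (2*J)*(2*J) = 4*J²)
X = -215/192 (X = -2 + (2136 - 1291)/(1667 - 707) = -2 + 845/960 = -2 + 845*(1/960) = -2 + 169/192 = -215/192 ≈ -1.1198)
(X + Z(-11))/(765 - 4328) = (-215/192 + 4*(-11)²)/(765 - 4328) = (-215/192 + 4*121)/(-3563) = (-215/192 + 484)*(-1/3563) = (92713/192)*(-1/3563) = -92713/684096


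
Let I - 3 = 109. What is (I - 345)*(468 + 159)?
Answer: -146091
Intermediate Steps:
I = 112 (I = 3 + 109 = 112)
(I - 345)*(468 + 159) = (112 - 345)*(468 + 159) = -233*627 = -146091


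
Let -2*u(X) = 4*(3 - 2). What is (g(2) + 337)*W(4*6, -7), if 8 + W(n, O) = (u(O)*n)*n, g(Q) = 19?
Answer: -412960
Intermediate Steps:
u(X) = -2 (u(X) = -2*(3 - 2) = -2)
W(n, O) = -8 - 2*n**2 (W(n, O) = -8 + (-2*n)*n = -8 - 2*n**2)
(g(2) + 337)*W(4*6, -7) = (19 + 337)*(-8 - 2*(4*6)**2) = 356*(-8 - 2*24**2) = 356*(-8 - 2*576) = 356*(-8 - 1152) = 356*(-1160) = -412960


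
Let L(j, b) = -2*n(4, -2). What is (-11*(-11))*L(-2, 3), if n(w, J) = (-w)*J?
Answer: -1936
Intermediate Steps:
n(w, J) = -J*w
L(j, b) = -16 (L(j, b) = -(-2)*(-2)*4 = -2*8 = -16)
(-11*(-11))*L(-2, 3) = -11*(-11)*(-16) = 121*(-16) = -1936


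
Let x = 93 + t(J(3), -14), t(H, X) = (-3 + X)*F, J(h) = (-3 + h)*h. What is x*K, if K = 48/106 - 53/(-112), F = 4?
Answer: 137425/5936 ≈ 23.151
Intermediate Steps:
J(h) = h*(-3 + h)
t(H, X) = -12 + 4*X (t(H, X) = (-3 + X)*4 = -12 + 4*X)
K = 5497/5936 (K = 48*(1/106) - 53*(-1/112) = 24/53 + 53/112 = 5497/5936 ≈ 0.92604)
x = 25 (x = 93 + (-12 + 4*(-14)) = 93 + (-12 - 56) = 93 - 68 = 25)
x*K = 25*(5497/5936) = 137425/5936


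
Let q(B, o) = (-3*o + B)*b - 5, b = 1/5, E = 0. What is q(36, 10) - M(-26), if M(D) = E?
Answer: -19/5 ≈ -3.8000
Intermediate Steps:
M(D) = 0
b = 1/5 (b = 1*(1/5) = 1/5 ≈ 0.20000)
q(B, o) = -5 - 3*o/5 + B/5 (q(B, o) = (-3*o + B)*(1/5) - 5 = (B - 3*o)*(1/5) - 5 = (-3*o/5 + B/5) - 5 = -5 - 3*o/5 + B/5)
q(36, 10) - M(-26) = (-5 - 3/5*10 + (1/5)*36) - 1*0 = (-5 - 6 + 36/5) + 0 = -19/5 + 0 = -19/5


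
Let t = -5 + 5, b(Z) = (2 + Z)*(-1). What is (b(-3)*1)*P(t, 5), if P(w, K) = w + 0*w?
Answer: 0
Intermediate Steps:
b(Z) = -2 - Z
t = 0
P(w, K) = w (P(w, K) = w + 0 = w)
(b(-3)*1)*P(t, 5) = ((-2 - 1*(-3))*1)*0 = ((-2 + 3)*1)*0 = (1*1)*0 = 1*0 = 0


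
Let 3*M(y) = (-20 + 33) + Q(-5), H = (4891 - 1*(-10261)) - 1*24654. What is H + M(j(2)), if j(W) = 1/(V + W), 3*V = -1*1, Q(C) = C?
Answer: -28498/3 ≈ -9499.3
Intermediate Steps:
V = -1/3 (V = (-1*1)/3 = (1/3)*(-1) = -1/3 ≈ -0.33333)
H = -9502 (H = (4891 + 10261) - 24654 = 15152 - 24654 = -9502)
j(W) = 1/(-1/3 + W)
M(y) = 8/3 (M(y) = ((-20 + 33) - 5)/3 = (13 - 5)/3 = (1/3)*8 = 8/3)
H + M(j(2)) = -9502 + 8/3 = -28498/3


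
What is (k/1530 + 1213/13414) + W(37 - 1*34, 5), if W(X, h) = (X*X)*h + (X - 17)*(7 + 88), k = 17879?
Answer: -6532727476/5130855 ≈ -1273.2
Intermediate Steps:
W(X, h) = -1615 + 95*X + h*X**2 (W(X, h) = X**2*h + (-17 + X)*95 = h*X**2 + (-1615 + 95*X) = -1615 + 95*X + h*X**2)
(k/1530 + 1213/13414) + W(37 - 1*34, 5) = (17879/1530 + 1213/13414) + (-1615 + 95*(37 - 1*34) + 5*(37 - 1*34)**2) = (17879*(1/1530) + 1213*(1/13414)) + (-1615 + 95*(37 - 34) + 5*(37 - 34)**2) = (17879/1530 + 1213/13414) + (-1615 + 95*3 + 5*3**2) = 60421199/5130855 + (-1615 + 285 + 5*9) = 60421199/5130855 + (-1615 + 285 + 45) = 60421199/5130855 - 1285 = -6532727476/5130855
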